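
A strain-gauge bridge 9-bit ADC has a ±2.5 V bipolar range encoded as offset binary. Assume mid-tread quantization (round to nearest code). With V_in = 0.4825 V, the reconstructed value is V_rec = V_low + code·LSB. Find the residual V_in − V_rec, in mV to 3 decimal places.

3.984 mV

Step size: 5 V ÷ 2^9 = 9.766 mV.
Scaled input = 305.4080 LSBs, so code = 305.
Reconstructed: 0.47851562 V.
Difference: 0.00398438 V → 3.984 mV.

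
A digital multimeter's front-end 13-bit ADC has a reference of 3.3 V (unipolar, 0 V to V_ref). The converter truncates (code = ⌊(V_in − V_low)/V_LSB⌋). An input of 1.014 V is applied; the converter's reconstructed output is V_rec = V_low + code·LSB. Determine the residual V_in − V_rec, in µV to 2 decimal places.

71.78 µV

Step size: 3.3 V ÷ 2^13 = 402.83 µV.
(V_in − V_low)/LSB = (1.014 − 0)/0.000402832 = 2517.1782 → code 2517 (floor).
Code 2517 maps back to 0 + 2517×0.000402832 V = 1.0139282 V.
V_in − V_rec = 7.17773e-05 V = 71.78 µV.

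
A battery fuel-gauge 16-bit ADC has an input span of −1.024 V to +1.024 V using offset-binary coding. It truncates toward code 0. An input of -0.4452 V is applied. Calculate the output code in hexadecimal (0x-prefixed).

Full-scale span = 2.048 V; LSB = 2.048/2^16 = 31.25 µV.
(V_in − V_low)/LSB = (-0.4452 − (−1.024)) / 3.125e-05 = 18521.600.
So the output code is 18521.
In hexadecimal (0x-prefixed): 0x4859.

code 0x4859 (decimal 18521)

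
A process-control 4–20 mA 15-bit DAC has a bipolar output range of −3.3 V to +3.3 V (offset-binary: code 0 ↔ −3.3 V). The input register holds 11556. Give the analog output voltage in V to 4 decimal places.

-0.9724 V

LSB = 6.6 V / 2^15 = 201.42 µV.
V_out = (−3.3) + 11556 × 0.000201416 V = -0.972437 V.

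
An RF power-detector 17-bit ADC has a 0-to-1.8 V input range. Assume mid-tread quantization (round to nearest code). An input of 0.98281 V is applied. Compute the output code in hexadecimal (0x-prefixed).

Full-scale span = 1.8 V; LSB = 1.8/2^17 = 13.73 µV.
Input sits at 71566.040 steps above V_low.
round(71566.040) = 71566.
In hexadecimal (0x-prefixed): 0x1178E.

code 0x1178E (decimal 71566)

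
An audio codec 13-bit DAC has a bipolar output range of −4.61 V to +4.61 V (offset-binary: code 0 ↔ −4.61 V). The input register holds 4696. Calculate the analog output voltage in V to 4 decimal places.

0.6753 V

LSB = 9.22 V / 2^13 = 1.125 mV.
V_out = (−4.61) + 4696 × 0.00112549 V = 0.675293 V.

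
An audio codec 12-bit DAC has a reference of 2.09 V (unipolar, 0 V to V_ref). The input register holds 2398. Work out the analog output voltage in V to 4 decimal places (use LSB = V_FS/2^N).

LSB = 2.09 V / 2^12 = 0.510 mV.
V_out = 0 + 2398 × 0.000510254 V = 1.22359 V.

1.2236 V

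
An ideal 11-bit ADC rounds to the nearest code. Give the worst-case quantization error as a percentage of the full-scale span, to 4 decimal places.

Rounding → worst-case error = ½ LSB = V_FS/2^12, so 100/4096 = 0.0244141 % of full scale.

0.0244 %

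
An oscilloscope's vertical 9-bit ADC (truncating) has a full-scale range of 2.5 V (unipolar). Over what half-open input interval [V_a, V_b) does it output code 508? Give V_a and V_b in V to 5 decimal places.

LSB = 2.5/2^9 = 4.883 mV.
V_a = V_low + 508·LSB = 2.48047 V; V_b = V_low + 509·LSB = 2.48535 V.

[2.48047 V, 2.48535 V)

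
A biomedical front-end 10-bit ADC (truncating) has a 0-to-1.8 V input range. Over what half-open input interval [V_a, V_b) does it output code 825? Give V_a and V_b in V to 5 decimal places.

[1.45020 V, 1.45195 V)

LSB = 1.8/2^10 = 1.758 mV.
V_a = V_low + 825·LSB = 1.4502 V; V_b = V_low + 826·LSB = 1.45195 V.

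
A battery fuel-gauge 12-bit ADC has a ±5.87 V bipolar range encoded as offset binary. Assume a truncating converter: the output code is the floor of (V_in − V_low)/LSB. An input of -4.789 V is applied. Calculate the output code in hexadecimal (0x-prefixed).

With 4096 levels over 11.74 V, one step is 2.866 mV.
(-4.789 − (−5.87)) / 0.00286621 = 377.153 LSBs.
⌊·⌋(377.153) = 377.
In hexadecimal (0x-prefixed): 0x179.

code 0x179 (decimal 377)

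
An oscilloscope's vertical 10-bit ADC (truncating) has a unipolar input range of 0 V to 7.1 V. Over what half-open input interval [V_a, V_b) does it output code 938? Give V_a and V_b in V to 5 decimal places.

LSB = 7.1/2^10 = 6.934 mV.
V_a = V_low + 938·LSB = 6.50371 V; V_b = V_low + 939·LSB = 6.51064 V.

[6.50371 V, 6.51064 V)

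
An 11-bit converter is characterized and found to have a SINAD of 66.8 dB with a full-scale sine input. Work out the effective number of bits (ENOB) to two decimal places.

ENOB = (SINAD − 1.76) / 6.02 = (66.8 − 1.76)/6.02 = 10.804.

10.80 bits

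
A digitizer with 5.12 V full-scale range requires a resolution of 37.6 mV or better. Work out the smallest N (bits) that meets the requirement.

8 bits

Number of steps required ≥ 5.12 V / 37.6 mV = 136.17.
Need 2^N ≥ 136.17; 2^7 = 128, 2^8 = 256.
Minimum N = 8.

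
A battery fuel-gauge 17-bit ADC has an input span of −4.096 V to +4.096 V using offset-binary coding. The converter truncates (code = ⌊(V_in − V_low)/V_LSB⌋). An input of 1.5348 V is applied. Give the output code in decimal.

LSB = 8.192 V / 131072 = 62.50 µV.
Input sits at 90092.800 steps above V_low.
Floor → code 90092.

code 90092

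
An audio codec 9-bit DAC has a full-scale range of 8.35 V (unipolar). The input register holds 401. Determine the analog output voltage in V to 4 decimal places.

6.5397 V

LSB = 8.35 V / 2^9 = 16.309 mV.
V_out = 0 + 401 × 0.0163086 V = 6.53975 V.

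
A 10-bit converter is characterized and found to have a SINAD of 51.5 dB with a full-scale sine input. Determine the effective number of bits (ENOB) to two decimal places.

8.26 bits

ENOB = (SINAD − 1.76) / 6.02 = (51.5 − 1.76)/6.02 = 8.262.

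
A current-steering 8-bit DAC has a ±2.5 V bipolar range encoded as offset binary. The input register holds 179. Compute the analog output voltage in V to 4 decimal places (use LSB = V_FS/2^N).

LSB = 5 V / 2^8 = 19.531 mV.
V_out = (−2.5) + 179 × 0.0195312 V = 0.996094 V.

0.9961 V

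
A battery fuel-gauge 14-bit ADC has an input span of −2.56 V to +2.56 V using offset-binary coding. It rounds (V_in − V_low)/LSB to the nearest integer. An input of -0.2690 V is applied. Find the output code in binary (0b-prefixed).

code 0b1110010100011 (decimal 7331)

LSB = 5.12 V / 16384 = 312.50 µV.
Input sits at 7331.200 steps above V_low.
So the output code is 7331.
In binary (0b-prefixed): 0b1110010100011.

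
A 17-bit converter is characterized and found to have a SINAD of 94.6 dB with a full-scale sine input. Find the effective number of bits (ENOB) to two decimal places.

15.42 bits

ENOB = (SINAD − 1.76) / 6.02 = (94.6 − 1.76)/6.02 = 15.422.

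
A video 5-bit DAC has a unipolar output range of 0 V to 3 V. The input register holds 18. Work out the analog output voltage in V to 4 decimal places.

1.6875 V

LSB = 3 V / 2^5 = 93.750 mV.
V_out = 0 + 18 × 0.09375 V = 1.6875 V.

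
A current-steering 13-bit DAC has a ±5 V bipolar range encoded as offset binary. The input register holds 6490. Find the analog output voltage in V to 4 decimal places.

LSB = 10 V / 2^13 = 1.221 mV.
V_out = (−5) + 6490 × 0.0012207 V = 2.92236 V.

2.9224 V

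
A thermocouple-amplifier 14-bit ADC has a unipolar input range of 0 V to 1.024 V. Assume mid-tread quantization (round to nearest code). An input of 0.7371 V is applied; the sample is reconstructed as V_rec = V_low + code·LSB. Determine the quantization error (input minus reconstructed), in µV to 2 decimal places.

LSB = 1.024/2^14 = 62.50 µV.
Scaled input = 11793.6000 LSBs, so code = 11794.
Reconstructed: 0.737125 V.
Error = 0.7371 − 0.737125 = -2.5e-05 V = -25.00 µV.

-25.00 µV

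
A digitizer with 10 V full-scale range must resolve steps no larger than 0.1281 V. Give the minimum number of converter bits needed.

7 bits

Number of steps required ≥ 10 V / 0.1281 V = 78.06.
Need 2^N ≥ 78.06; 2^6 = 64, 2^7 = 128.
Minimum N = 7.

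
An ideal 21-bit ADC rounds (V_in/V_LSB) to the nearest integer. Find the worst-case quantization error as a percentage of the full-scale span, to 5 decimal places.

Rounding → worst-case error = ½ LSB = V_FS/2^22, so 100/4194304 = 2.38419e-05 % of full scale.

0.00002 %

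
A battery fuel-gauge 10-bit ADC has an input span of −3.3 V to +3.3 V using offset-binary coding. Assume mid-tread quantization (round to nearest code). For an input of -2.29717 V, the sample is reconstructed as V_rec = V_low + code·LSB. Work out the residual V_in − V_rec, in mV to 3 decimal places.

Step size: 6.6 V ÷ 2^10 = 6.445 mV.
Scaled input = 155.5906 LSBs, so code = 156.
V_rec = (−3.3) + 156·0.00644531 = -2.2945312 V.
V_in − V_rec = -0.00263875 V = -2.639 mV.

-2.639 mV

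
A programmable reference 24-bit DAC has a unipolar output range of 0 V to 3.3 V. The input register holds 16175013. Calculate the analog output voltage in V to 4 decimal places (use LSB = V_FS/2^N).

3.1815 V

LSB = 3.3 V / 2^24 = 0.20 µV.
V_out = 0 + 16175013 × 1.96695e-07 V = 3.18155 V.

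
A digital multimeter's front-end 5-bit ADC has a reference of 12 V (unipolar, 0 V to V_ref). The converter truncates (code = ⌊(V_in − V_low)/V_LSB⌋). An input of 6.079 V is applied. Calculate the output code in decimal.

code 16

LSB = 12 V / 32 = 375.000 mV.
(V_in − V_low)/LSB = (6.079 − 0) / 0.375 = 16.211.
⌊·⌋(16.211) = 16.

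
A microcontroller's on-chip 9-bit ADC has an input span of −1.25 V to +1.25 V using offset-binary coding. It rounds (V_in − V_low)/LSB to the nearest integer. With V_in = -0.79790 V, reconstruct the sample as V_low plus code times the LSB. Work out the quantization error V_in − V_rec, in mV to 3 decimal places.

Step size: 2.5 V ÷ 2^9 = 4.883 mV.
(V_in − V_low)/LSB = (-0.79790 − (−1.25))/0.00488281 = 92.5901 → code 93 (round).
V_rec = (−1.25) + 93·0.00488281 = -0.79589844 V.
Difference: -0.00200156 V → -2.002 mV.

-2.002 mV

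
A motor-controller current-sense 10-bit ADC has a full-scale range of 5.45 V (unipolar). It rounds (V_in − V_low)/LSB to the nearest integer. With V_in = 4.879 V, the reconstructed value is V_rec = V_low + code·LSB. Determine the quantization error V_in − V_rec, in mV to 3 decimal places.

-1.518 mV

Step size: 5.45 V ÷ 2^10 = 5.322 mV.
Scaled input = 916.7149 LSBs, so code = 917.
V_rec = 0 + 917·0.00532227 = 4.8805176 V.
Error = 4.879 − 4.8805176 = -0.00151758 V = -1.518 mV.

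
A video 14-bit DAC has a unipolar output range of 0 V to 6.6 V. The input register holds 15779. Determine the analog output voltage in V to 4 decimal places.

6.3563 V

LSB = 6.6 V / 2^14 = 402.83 µV.
V_out = 0 + 15779 × 0.000402832 V = 6.35629 V.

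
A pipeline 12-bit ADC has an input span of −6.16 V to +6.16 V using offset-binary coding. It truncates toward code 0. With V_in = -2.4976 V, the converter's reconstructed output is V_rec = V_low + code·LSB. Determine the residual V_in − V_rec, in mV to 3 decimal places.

1.892 mV

One LSB is 12.32 V / 4096 = 3.008 mV.
Scaled input = 1217.6291 LSBs, so code = 1217.
V_rec = (−6.16) + 1217·0.00300781 = -2.4994922 V.
V_in − V_rec = 0.00189219 V = 1.892 mV.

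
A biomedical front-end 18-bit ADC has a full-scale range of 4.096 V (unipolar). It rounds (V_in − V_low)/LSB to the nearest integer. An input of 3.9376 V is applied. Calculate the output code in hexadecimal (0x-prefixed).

Full-scale span = 4.096 V; LSB = 4.096/2^18 = 15.62 µV.
(V_in − V_low)/LSB = (3.9376 − 0) / 1.5625e-05 = 252006.400.
round(252006.400) = 252006.
In hexadecimal (0x-prefixed): 0x3D866.

code 0x3D866 (decimal 252006)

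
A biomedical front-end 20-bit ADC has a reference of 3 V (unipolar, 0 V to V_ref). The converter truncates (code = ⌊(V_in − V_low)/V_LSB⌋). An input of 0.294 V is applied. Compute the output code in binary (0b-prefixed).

code 0b11001000101101000 (decimal 102760)

With 1048576 levels over 3 V, one step is 2.86 µV.
Input sits at 102760.448 steps above V_low.
Floor → code 102760.
In binary (0b-prefixed): 0b11001000101101000.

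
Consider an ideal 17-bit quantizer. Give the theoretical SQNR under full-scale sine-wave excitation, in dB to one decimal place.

104.1 dB

SNR ≈ 6.02·N + 1.76 dB = 6.02·17 + 1.76 = 104.10 dB.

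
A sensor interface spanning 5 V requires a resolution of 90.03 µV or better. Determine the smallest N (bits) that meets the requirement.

16 bits

Number of steps required ≥ 5 V / 90.03 µV = 55537.04.
Need 2^N ≥ 55537.04; 2^15 = 32768, 2^16 = 65536.
Minimum N = 16.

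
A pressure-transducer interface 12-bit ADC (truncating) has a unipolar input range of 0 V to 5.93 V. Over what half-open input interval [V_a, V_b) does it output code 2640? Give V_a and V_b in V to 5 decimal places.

LSB = 5.93/2^12 = 1.448 mV.
V_a = V_low + 2640·LSB = 3.82207 V; V_b = V_low + 2641·LSB = 3.82352 V.

[3.82207 V, 3.82352 V)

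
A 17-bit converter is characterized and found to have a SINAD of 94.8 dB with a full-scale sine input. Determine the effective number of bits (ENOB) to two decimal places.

ENOB = (SINAD − 1.76) / 6.02 = (94.8 − 1.76)/6.02 = 15.455.

15.46 bits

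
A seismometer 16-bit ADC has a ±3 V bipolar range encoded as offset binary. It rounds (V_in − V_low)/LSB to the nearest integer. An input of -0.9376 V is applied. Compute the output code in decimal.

LSB = 6 V / 65536 = 91.55 µV.
(V_in − V_low)/LSB = (-0.9376 − (−3)) / 9.15527e-05 = 22526.908.
So the output code is 22527.

code 22527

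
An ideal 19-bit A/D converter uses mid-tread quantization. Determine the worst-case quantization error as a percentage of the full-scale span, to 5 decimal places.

0.00010 %

Rounding → worst-case error = ½ LSB = V_FS/2^20, so 100/1048576 = 9.53674e-05 % of full scale.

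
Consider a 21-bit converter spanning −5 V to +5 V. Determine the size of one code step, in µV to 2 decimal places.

4.77 µV

Full-scale span = 10 V.
LSB = 10 / 2^21 = 10 / 2097152 = 4.76837e-06 V = 4.77 µV.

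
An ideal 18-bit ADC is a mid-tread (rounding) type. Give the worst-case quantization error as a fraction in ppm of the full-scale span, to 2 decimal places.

Rounding → worst-case error = ½ LSB = V_FS/2^19, so 1e+06/524288 = 1.90735 ppm of full scale.

1.91 ppm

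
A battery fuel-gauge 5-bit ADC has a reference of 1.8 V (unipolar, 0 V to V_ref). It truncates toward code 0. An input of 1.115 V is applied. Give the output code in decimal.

code 19

With 32 levels over 1.8 V, one step is 56.250 mV.
(V_in − V_low)/LSB = (1.115 − 0) / 0.05625 = 19.822.
⌊·⌋(19.822) = 19.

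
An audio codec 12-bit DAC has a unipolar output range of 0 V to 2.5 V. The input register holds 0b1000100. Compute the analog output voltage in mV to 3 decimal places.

LSB = 2.5 V / 2^12 = 0.610 mV.
Code 0b1000100 = 68 decimal.
V_out = 0 + 68 × 0.000610352 V = 0.0415039 V.
= 41.504 mV.

41.504 mV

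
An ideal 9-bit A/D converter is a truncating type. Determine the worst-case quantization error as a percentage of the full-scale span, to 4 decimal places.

Truncating → worst-case error = 1 LSB = V_FS/2^9, so 100/512 = 0.195312 % of full scale.

0.1953 %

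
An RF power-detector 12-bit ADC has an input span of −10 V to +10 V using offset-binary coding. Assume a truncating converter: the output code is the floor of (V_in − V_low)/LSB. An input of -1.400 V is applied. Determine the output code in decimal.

code 1761

With 4096 levels over 20 V, one step is 4.883 mV.
(-1.400 − (−10)) / 0.00488281 = 1761.280 LSBs.
So the output code is 1761.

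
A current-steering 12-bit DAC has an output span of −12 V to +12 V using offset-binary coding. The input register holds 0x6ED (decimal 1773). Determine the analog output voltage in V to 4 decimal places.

-1.6113 V

LSB = 24 V / 2^12 = 5.859 mV.
Code 0x6ED = 1773 decimal.
V_out = (−12) + 1773 × 0.00585938 V = -1.61133 V.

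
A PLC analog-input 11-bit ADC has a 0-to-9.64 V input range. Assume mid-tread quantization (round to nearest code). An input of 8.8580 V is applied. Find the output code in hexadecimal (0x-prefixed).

code 0x75A (decimal 1882)

LSB = 9.64 V / 2048 = 4.707 mV.
(V_in − V_low)/LSB = (8.8580 − 0) / 0.00470703 = 1881.866.
Round → code 1882.
In hexadecimal (0x-prefixed): 0x75A.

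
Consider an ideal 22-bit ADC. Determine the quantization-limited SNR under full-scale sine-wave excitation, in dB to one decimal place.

134.2 dB

SNR ≈ 6.02·N + 1.76 dB = 6.02·22 + 1.76 = 134.20 dB.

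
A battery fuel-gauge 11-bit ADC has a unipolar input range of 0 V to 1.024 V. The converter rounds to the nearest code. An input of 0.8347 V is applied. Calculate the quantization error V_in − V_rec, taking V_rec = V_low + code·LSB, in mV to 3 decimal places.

0.200 mV

Step size: 1.024 V ÷ 2^11 = 0.500 mV.
(0.8347 − 0)/0.0005 = 1669.4000; round gives code 1669.
V_rec = 0 + 1669·0.0005 = 0.8345 V.
Error = 0.8347 − 0.8345 = 0.0002 V = 0.200 mV.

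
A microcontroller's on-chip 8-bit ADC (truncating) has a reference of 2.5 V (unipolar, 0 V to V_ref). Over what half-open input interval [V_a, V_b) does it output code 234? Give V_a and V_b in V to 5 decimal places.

LSB = 2.5/2^8 = 9.766 mV.
V_a = V_low + 234·LSB = 2.28516 V; V_b = V_low + 235·LSB = 2.29492 V.

[2.28516 V, 2.29492 V)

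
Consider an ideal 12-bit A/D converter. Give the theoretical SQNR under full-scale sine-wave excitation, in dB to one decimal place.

74.0 dB

SNR ≈ 6.02·N + 1.76 dB = 6.02·12 + 1.76 = 74.00 dB.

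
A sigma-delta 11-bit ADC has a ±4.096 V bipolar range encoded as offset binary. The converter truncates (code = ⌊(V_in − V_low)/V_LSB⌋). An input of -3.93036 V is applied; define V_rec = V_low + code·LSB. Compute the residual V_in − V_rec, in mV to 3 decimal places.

Step size: 8.192 V ÷ 2^11 = 4.000 mV.
(V_in − V_low)/LSB = (-3.93036 − (−4.096))/0.004 = 41.4100 → code 41 (floor).
Reconstructed: -3.932 V.
Error = -3.93036 − (−3.932) = 0.00164 V = 1.640 mV.

1.640 mV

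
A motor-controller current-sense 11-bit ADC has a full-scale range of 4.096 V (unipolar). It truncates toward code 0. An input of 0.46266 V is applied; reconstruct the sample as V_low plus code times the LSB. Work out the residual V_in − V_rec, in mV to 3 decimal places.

One LSB is 4.096 V / 2048 = 2.000 mV.
(0.46266 − 0)/0.002 = 231.3300; ⌊·⌋ gives code 231.
V_rec = 0 + 231·0.002 = 0.462 V.
Error = 0.46266 − 0.462 = 0.00066 V = 0.660 mV.

0.660 mV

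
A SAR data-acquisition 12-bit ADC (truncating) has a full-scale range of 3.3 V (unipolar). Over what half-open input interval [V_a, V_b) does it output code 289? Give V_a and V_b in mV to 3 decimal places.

LSB = 3.3/2^12 = 0.806 mV.
V_a = V_low + 289·LSB = 0.232837 V; V_b = V_low + 290·LSB = 0.233643 V.

[232.837 mV, 233.643 mV)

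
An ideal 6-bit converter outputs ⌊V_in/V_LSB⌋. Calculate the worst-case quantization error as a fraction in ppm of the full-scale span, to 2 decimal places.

Truncating → worst-case error = 1 LSB = V_FS/2^6, so 1e+06/64 = 15625 ppm of full scale.

15625.00 ppm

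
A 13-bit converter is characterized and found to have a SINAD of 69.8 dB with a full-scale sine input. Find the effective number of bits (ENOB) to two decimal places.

ENOB = (SINAD − 1.76) / 6.02 = (69.8 − 1.76)/6.02 = 11.302.

11.30 bits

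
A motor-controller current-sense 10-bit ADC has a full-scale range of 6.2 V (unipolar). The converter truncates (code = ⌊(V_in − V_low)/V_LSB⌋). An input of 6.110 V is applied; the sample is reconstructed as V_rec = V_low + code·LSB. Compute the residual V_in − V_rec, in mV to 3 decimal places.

0.820 mV

LSB = 6.2/2^10 = 6.055 mV.
(6.110 − 0)/0.00605469 = 1009.1355; ⌊·⌋ gives code 1009.
V_rec = 0 + 1009·0.00605469 = 6.1091797 V.
V_in − V_rec = 0.000820312 V = 0.820 mV.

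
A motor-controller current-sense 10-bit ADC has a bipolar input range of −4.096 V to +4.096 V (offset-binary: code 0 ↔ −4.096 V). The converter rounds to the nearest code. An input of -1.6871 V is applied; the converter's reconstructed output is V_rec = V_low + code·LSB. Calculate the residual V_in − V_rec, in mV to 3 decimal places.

LSB = 8.192/2^10 = 8.000 mV.
Scaled input = 301.1125 LSBs, so code = 301.
Reconstructed: -1.688 V.
V_in − V_rec = 0.0009 V = 0.900 mV.

0.900 mV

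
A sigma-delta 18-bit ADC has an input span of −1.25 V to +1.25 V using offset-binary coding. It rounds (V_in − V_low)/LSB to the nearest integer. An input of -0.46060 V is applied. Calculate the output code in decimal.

code 82775

LSB = 2.5 V / 262144 = 9.54 µV.
(V_in − V_low)/LSB = (-0.46060 − (−1.25)) / 9.53674e-06 = 82774.589.
round(82774.589) = 82775.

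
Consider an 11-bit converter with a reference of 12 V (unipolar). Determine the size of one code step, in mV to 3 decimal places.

5.859 mV

Full-scale span = 12 V.
LSB = 12 / 2^11 = 12 / 2048 = 0.00585938 V = 5.859 mV.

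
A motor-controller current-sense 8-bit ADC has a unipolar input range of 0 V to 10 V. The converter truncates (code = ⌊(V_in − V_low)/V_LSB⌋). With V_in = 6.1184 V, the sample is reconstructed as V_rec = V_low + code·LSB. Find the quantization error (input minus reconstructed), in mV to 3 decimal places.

One LSB is 10 V / 256 = 39.062 mV.
(V_in − V_low)/LSB = (6.1184 − 0)/0.0390625 = 156.6310 → code 156 (floor).
Reconstructed: 6.09375 V.
Error = 6.1184 − 6.09375 = 0.02465 V = 24.650 mV.

24.650 mV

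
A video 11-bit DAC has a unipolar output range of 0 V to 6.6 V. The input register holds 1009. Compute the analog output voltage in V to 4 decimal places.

LSB = 6.6 V / 2^11 = 3.223 mV.
V_out = 0 + 1009 × 0.00322266 V = 3.25166 V.

3.2517 V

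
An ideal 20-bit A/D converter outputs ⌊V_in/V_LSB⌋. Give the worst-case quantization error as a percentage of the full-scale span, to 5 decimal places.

Truncating → worst-case error = 1 LSB = V_FS/2^20, so 100/1048576 = 9.53674e-05 % of full scale.

0.00010 %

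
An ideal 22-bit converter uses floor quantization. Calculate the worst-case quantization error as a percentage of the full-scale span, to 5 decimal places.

Truncating → worst-case error = 1 LSB = V_FS/2^22, so 100/4194304 = 2.38419e-05 % of full scale.

0.00002 %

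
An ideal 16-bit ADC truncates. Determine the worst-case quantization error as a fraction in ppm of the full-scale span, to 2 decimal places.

15.26 ppm

Truncating → worst-case error = 1 LSB = V_FS/2^16, so 1e+06/65536 = 15.2588 ppm of full scale.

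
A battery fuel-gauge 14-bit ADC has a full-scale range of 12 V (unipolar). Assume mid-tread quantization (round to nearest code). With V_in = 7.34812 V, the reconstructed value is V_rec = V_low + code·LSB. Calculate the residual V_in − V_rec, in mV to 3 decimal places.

-0.269 mV

Step size: 12 V ÷ 2^14 = 0.732 mV.
Scaled input = 10032.6332 LSBs, so code = 10033.
Code 10033 maps back to 0 + 10033×0.000732422 V = 7.3483887 V.
V_in − V_rec = -0.000268672 V = -0.269 mV.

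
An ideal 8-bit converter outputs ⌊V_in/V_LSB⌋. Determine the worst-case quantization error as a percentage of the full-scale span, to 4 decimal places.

Truncating → worst-case error = 1 LSB = V_FS/2^8, so 100/256 = 0.390625 % of full scale.

0.3906 %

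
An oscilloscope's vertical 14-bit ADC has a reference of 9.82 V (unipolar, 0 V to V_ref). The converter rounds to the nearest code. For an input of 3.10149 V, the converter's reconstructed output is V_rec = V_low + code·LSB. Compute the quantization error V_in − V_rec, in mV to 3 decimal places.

-0.225 mV

Step size: 9.82 V ÷ 2^14 = 0.599 mV.
(V_in − V_low)/LSB = (3.10149 − 0)/0.000599365 = 5174.6245 → code 5175 (round).
Reconstructed: 3.1017151 V.
Difference: -0.000225088 V → -0.225 mV.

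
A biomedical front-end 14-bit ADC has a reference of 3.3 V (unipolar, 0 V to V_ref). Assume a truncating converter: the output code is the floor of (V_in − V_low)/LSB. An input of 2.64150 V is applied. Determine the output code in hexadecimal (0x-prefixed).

code 0x333A (decimal 13114)

Full-scale span = 3.3 V; LSB = 3.3/2^14 = 201.42 µV.
(2.64150 − 0) / 0.000201416 = 13114.647 LSBs.
Floor → code 13114.
In hexadecimal (0x-prefixed): 0x333A.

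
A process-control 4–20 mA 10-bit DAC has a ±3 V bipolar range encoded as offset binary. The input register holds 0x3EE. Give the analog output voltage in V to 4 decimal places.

LSB = 6 V / 2^10 = 5.859 mV.
Code 0x3EE = 1006 decimal.
V_out = (−3) + 1006 × 0.00585938 V = 2.89453 V.

2.8945 V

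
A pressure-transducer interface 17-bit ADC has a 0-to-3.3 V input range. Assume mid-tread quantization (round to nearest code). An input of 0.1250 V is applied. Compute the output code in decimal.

code 4965

LSB = 3.3 V / 131072 = 25.18 µV.
(0.1250 − 0) / 2.5177e-05 = 4964.848 LSBs.
So the output code is 4965.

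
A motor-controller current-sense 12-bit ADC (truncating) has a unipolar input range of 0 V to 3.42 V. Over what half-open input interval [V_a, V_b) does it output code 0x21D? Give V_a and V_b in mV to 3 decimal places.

LSB = 3.42/2^12 = 0.835 mV.
Code 0x21D = 541 decimal.
V_a = V_low + 541·LSB = 0.451714 V; V_b = V_low + 542·LSB = 0.452549 V.

[451.714 mV, 452.549 mV)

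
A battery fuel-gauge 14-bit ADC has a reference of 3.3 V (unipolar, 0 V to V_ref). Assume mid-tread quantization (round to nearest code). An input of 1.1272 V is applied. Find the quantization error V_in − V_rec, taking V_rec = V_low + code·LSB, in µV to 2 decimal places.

75.98 µV

Step size: 3.3 V ÷ 2^14 = 201.42 µV.
(V_in − V_low)/LSB = (1.1272 − 0)/0.000201416 = 5596.3772 → code 5596 (round).
Code 5596 maps back to 0 + 5596×0.000201416 V = 1.127124 V.
Error = 1.1272 − 1.127124 = 7.59766e-05 V = 75.98 µV.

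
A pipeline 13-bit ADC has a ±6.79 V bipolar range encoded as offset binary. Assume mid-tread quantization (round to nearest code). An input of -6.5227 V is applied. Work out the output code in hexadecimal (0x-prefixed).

With 8192 levels over 13.58 V, one step is 1.658 mV.
(V_in − V_low)/LSB = (-6.5227 − (−6.79)) / 0.00165771 = 161.246.
Round → code 161.
In hexadecimal (0x-prefixed): 0xA1.

code 0xA1 (decimal 161)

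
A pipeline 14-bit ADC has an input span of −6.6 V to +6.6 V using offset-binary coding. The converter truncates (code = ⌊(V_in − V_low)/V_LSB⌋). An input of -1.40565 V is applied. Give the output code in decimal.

Full-scale span = 13.2 V; LSB = 13.2/2^14 = 0.806 mV.
Input sits at 6447.290 steps above V_low.
⌊·⌋(6447.290) = 6447.

code 6447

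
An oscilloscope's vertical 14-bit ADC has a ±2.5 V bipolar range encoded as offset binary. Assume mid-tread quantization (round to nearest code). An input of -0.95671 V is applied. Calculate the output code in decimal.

With 16384 levels over 5 V, one step is 305.18 µV.
Input sits at 5057.053 steps above V_low.
Round → code 5057.

code 5057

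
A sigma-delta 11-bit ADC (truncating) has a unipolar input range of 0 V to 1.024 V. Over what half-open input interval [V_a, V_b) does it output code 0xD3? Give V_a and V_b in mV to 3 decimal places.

LSB = 1.024/2^11 = 0.500 mV.
Code 0xD3 = 211 decimal.
V_a = V_low + 211·LSB = 0.1055 V; V_b = V_low + 212·LSB = 0.106 V.

[105.500 mV, 106.000 mV)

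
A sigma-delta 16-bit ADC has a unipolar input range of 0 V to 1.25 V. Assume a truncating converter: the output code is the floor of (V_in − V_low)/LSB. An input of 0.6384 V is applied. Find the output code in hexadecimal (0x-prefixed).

Full-scale span = 1.25 V; LSB = 1.25/2^16 = 19.07 µV.
(0.6384 − 0) / 1.90735e-05 = 33470.546 LSBs.
⌊·⌋(33470.546) = 33470.
In hexadecimal (0x-prefixed): 0x82BE.

code 0x82BE (decimal 33470)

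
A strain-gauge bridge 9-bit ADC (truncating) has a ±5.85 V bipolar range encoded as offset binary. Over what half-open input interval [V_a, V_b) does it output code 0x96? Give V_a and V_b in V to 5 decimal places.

LSB = 11.7/2^9 = 22.852 mV.
Code 0x96 = 150 decimal.
V_a = V_low + 150·LSB = -2.42227 V; V_b = V_low + 151·LSB = -2.39941 V.

[-2.42227 V, -2.39941 V)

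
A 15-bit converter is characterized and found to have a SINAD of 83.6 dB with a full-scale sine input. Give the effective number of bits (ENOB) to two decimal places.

13.59 bits

ENOB = (SINAD − 1.76) / 6.02 = (83.6 − 1.76)/6.02 = 13.595.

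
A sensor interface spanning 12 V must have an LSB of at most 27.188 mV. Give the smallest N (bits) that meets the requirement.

9 bits

Number of steps required ≥ 12 V / 27.188 mV = 441.37.
Need 2^N ≥ 441.37; 2^8 = 256, 2^9 = 512.
Minimum N = 9.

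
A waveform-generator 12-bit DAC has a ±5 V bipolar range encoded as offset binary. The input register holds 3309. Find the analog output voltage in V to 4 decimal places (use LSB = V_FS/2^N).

3.0786 V

LSB = 10 V / 2^12 = 2.441 mV.
V_out = (−5) + 3309 × 0.00244141 V = 3.07861 V.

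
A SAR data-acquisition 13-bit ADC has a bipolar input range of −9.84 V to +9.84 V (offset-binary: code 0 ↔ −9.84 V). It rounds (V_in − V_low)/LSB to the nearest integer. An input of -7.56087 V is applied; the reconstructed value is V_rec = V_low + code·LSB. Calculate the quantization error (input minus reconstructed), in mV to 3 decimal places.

One LSB is 19.68 V / 8192 = 2.402 mV.
(-7.56087 − (−9.84))/0.00240234 = 948.7110; round gives code 949.
V_rec = (−9.84) + 949·0.00240234 = -7.5601758 V.
Difference: -0.000694219 V → -0.694 mV.

-0.694 mV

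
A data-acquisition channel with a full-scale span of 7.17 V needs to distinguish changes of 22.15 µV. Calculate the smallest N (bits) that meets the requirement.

19 bits

Number of steps required ≥ 7.17 V / 22.15 µV = 323702.03.
Need 2^N ≥ 323702.03; 2^18 = 262144, 2^19 = 524288.
Minimum N = 19.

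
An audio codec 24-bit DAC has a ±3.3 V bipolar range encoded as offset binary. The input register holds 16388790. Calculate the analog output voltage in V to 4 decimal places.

3.1472 V

LSB = 6.6 V / 2^24 = 0.39 µV.
V_out = (−3.3) + 16388790 × 3.93391e-07 V = 3.1472 V.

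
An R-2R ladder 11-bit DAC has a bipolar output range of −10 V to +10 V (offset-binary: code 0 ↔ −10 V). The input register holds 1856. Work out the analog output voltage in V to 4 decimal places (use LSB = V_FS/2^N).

LSB = 20 V / 2^11 = 9.766 mV.
V_out = (−10) + 1856 × 0.00976562 V = 8.125 V.

8.1250 V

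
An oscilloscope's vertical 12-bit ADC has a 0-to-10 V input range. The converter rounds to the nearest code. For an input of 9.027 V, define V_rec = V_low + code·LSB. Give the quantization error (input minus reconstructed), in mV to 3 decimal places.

One LSB is 10 V / 4096 = 2.441 mV.
(9.027 − 0)/0.00244141 = 3697.4592; round gives code 3697.
Code 3697 maps back to 0 + 3697×0.00244141 V = 9.0258789 V.
Difference: 0.00112109 V → 1.121 mV.

1.121 mV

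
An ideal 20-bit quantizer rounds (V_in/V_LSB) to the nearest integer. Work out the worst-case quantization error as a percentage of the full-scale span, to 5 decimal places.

Rounding → worst-case error = ½ LSB = V_FS/2^21, so 100/2097152 = 4.76837e-05 % of full scale.

0.00005 %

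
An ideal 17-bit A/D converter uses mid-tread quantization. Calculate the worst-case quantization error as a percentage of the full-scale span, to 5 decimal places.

0.00038 %

Rounding → worst-case error = ½ LSB = V_FS/2^18, so 100/262144 = 0.00038147 % of full scale.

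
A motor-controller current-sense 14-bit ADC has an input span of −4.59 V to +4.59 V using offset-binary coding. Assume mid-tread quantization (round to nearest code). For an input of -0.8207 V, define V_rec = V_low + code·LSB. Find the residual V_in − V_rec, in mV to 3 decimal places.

LSB = 9.18/2^14 = 0.560 mV.
(-0.8207 − (−4.59))/0.000560303 = 6727.2561; round gives code 6727.
V_rec = (−4.59) + 6727·0.000560303 = -0.82084351 V.
Error = -0.8207 − (−0.82084351) = 0.000143506 V = 0.144 mV.

0.144 mV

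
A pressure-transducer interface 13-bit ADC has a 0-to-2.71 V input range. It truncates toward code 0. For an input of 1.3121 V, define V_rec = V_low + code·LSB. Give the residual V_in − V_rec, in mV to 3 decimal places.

0.105 mV

Step size: 2.71 V ÷ 2^13 = 330.81 µV.
(1.3121 − 0)/0.000330811 = 3966.3185; ⌊·⌋ gives code 3966.
Code 3966 maps back to 0 + 3966×0.000330811 V = 1.3119946 V.
V_in − V_rec = 0.000105371 V = 0.105 mV.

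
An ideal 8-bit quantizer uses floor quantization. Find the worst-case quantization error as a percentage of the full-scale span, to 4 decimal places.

Truncating → worst-case error = 1 LSB = V_FS/2^8, so 100/256 = 0.390625 % of full scale.

0.3906 %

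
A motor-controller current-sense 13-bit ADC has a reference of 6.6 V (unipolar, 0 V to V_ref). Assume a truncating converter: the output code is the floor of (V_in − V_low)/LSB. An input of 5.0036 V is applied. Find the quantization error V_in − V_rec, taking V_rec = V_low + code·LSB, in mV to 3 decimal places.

One LSB is 6.6 V / 8192 = 0.806 mV.
(5.0036 − 0)/0.000805664 = 6210.5290; ⌊·⌋ gives code 6210.
Code 6210 maps back to 0 + 6210×0.000805664 V = 5.0031738 V.
Difference: 0.000426172 V → 0.426 mV.

0.426 mV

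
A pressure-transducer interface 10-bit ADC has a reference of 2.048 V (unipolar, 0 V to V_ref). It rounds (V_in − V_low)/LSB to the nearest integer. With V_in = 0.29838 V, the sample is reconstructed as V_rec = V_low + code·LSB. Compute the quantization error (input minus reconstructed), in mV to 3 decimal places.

0.380 mV

LSB = 2.048/2^10 = 2.000 mV.
Scaled input = 149.1900 LSBs, so code = 149.
V_rec = 0 + 149·0.002 = 0.298 V.
V_in − V_rec = 0.00038 V = 0.380 mV.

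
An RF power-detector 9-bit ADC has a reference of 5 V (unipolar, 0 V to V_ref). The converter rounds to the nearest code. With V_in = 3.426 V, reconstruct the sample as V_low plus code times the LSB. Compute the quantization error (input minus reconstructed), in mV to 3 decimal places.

-1.734 mV

One LSB is 5 V / 512 = 9.766 mV.
(V_in − V_low)/LSB = (3.426 − 0)/0.00976562 = 350.8224 → code 351 (round).
Reconstructed: 3.4277344 V.
Difference: -0.00173438 V → -1.734 mV.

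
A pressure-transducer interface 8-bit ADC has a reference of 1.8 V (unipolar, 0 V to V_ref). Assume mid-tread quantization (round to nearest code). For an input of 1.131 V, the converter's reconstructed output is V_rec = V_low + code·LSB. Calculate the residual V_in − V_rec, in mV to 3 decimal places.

LSB = 1.8/2^8 = 7.031 mV.
(V_in − V_low)/LSB = (1.131 − 0)/0.00703125 = 160.8533 → code 161 (round).
Reconstructed: 1.1320313 V.
Difference: -0.00103125 V → -1.031 mV.

-1.031 mV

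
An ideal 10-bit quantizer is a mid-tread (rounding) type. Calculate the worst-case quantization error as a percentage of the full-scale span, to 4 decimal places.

Rounding → worst-case error = ½ LSB = V_FS/2^11, so 100/2048 = 0.0488281 % of full scale.

0.0488 %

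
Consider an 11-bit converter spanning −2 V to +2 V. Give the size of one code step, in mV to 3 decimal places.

1.953 mV

Full-scale span = 4 V.
LSB = 4 / 2^11 = 4 / 2048 = 0.00195312 V = 1.953 mV.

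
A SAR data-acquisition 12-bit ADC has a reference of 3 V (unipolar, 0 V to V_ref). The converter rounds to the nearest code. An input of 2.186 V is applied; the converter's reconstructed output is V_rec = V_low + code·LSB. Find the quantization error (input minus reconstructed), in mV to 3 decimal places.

Step size: 3 V ÷ 2^12 = 0.732 mV.
Scaled input = 2984.6187 LSBs, so code = 2985.
V_rec = 0 + 2985·0.000732422 = 2.1862793 V.
Error = 2.186 − 2.1862793 = -0.000279297 V = -0.279 mV.

-0.279 mV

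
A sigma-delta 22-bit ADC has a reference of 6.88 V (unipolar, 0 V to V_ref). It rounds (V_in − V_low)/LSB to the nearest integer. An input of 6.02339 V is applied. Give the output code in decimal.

code 3672083

LSB = 6.88 V / 4194304 = 1.64 µV.
(V_in − V_low)/LSB = (6.02339 − 0) / 1.64032e-06 = 3672082.670.
So the output code is 3672083.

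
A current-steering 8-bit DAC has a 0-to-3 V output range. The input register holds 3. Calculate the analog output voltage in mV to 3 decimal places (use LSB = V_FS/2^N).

35.156 mV

LSB = 3 V / 2^8 = 11.719 mV.
V_out = 0 + 3 × 0.0117188 V = 0.0351562 V.
= 35.156 mV.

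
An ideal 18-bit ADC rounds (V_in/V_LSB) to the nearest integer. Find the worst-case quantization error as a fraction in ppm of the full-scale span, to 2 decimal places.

1.91 ppm

Rounding → worst-case error = ½ LSB = V_FS/2^19, so 1e+06/524288 = 1.90735 ppm of full scale.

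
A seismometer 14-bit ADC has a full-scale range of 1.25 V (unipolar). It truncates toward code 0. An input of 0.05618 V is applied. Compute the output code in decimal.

With 16384 levels over 1.25 V, one step is 76.29 µV.
(V_in − V_low)/LSB = (0.05618 − 0) / 7.62939e-05 = 736.362.
So the output code is 736.

code 736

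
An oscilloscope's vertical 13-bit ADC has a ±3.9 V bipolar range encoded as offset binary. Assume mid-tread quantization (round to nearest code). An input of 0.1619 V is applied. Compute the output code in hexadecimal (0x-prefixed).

code 0x10AA (decimal 4266)

With 8192 levels over 7.8 V, one step is 0.952 mV.
Input sits at 4266.037 steps above V_low.
So the output code is 4266.
In hexadecimal (0x-prefixed): 0x10AA.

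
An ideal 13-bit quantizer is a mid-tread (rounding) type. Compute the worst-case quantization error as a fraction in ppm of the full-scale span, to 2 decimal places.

61.04 ppm

Rounding → worst-case error = ½ LSB = V_FS/2^14, so 1e+06/16384 = 61.0352 ppm of full scale.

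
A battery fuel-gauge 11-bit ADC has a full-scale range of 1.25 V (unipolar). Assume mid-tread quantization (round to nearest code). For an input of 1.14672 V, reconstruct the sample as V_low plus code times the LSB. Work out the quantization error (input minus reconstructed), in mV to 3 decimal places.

-0.131 mV

One LSB is 1.25 V / 2048 = 0.610 mV.
(1.14672 − 0)/0.000610352 = 1878.7860; round gives code 1879.
Code 1879 maps back to 0 + 1879×0.000610352 V = 1.1468506 V.
Error = 1.14672 − 1.1468506 = -0.000130586 V = -0.131 mV.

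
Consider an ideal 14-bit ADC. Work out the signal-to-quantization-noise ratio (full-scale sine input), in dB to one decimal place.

SNR ≈ 6.02·N + 1.76 dB = 6.02·14 + 1.76 = 86.04 dB.

86.0 dB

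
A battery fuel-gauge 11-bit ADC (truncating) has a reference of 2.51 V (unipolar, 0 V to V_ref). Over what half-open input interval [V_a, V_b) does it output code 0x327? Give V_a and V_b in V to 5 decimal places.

[0.98905 V, 0.99027 V)

LSB = 2.51/2^11 = 1.226 mV.
Code 0x327 = 807 decimal.
V_a = V_low + 807·LSB = 0.989048 V; V_b = V_low + 808·LSB = 0.990273 V.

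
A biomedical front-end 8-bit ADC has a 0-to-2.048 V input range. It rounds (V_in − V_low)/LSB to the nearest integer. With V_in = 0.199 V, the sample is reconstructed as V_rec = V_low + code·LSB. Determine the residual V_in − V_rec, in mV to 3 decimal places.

One LSB is 2.048 V / 256 = 8.000 mV.
(0.199 − 0)/0.008 = 24.8750; round gives code 25.
Reconstructed: 0.2 V.
V_in − V_rec = -0.001 V = -1.000 mV.

-1.000 mV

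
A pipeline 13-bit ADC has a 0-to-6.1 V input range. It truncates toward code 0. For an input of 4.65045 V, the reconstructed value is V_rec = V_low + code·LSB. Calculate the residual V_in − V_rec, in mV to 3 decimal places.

Step size: 6.1 V ÷ 2^13 = 0.745 mV.
Scaled input = 6245.3256 LSBs, so code = 6245.
V_rec = 0 + 6245·0.000744629 = 4.6502075 V.
Error = 4.65045 − 4.6502075 = 0.00024248 V = 0.242 mV.

0.242 mV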